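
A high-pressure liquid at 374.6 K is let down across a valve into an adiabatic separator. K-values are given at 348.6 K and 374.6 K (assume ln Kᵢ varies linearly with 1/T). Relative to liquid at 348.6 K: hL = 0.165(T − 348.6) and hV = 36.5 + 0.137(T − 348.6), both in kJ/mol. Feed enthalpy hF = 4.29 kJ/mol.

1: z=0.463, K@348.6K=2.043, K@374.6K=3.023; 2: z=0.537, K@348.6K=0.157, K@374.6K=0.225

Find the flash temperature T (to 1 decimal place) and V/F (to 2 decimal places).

T = 352.6 K, V/F = 0.10

Adiabatic flash: solve Rachford–Rice at each trial T, then check hF = ψ·hV(T) + (1−ψ)·hL(T).
  T = 348.6 K: K = (2.043, 0.157), RR gives ψ = 0.034, H_out = 1.254 kJ/mol
  T = 374.6 K: K = (3.023, 0.225), RR gives ψ = 0.332, H_out = 16.165 kJ/mol
  T = 361.6 K: K = (2.503, 0.189), RR gives ψ = 0.214, H_out = 9.866 kJ/mol
  T = 355.1 K: K = (2.265, 0.173), RR gives ψ = 0.135, H_out = 5.984 kJ/mol
  T = 351.9 K: K = (2.154, 0.165), RR gives ψ = 0.089, H_out = 3.787 kJ/mol
  T = 353.5 K: K = (2.209, 0.169), RR gives ψ = 0.113, H_out = 4.914 kJ/mol
Linear interpolation between T = 351.9 (H_out = 3.787) and T = 353.5 (H_out = 4.914) on hF = 4.29 gives T ≈ 352.6 K, at which ψ = 0.10.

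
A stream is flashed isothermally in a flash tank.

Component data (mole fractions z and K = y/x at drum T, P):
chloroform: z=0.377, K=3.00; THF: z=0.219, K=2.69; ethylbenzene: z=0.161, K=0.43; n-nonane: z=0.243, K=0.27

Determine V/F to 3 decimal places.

Newton iteration, V/F⁰ = 0.5:
  V/F = 0.500: g = 0.1699, g' = -0.984 → V/F = 0.673
  V/F = 0.673: g = -0.0026, g' = -1.049 → V/F = 0.670
Converged at V/F = 0.670.

V/F = 0.670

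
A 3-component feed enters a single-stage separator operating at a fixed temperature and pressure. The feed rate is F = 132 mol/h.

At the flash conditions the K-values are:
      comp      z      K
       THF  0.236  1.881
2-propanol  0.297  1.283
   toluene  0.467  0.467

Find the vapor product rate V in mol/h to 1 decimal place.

Newton–Raphson from ψ = 0.5:
  ψ = 0.500: g = -0.1214, g' = -0.353 → ψ = 0.156
  ψ = 0.156: g = -0.0083, g' = -0.321 → ψ = 0.130
  ψ = 0.130: g = 0.0000, g' = -0.323 → ψ = 0.131
Converged at ψ = 0.131.
Then V = ψ·F = 0.1305·132 = 17.2 mol/h and L = F − V = 114.8 mol/h.

V = 17.2 mol/h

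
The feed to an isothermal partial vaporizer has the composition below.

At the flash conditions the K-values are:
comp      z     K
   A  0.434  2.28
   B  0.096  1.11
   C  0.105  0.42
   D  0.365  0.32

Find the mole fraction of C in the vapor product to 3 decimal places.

Let β = V/F and solve Σ zᵢ(Kᵢ−1)/(1+β(Kᵢ−1)) = 0.
Check two-phase: ΣzᵢKᵢ = 1.257 > 1 and Σzᵢ/Kᵢ = 1.667 > 1, so g(0) = 0.257 > 0 and g(1) = -0.667 < 0.
Iterate (Newton) starting at β = 0.61:
  β = 0.610: g = -0.1965, g' = -0.803 → β = 0.365
  β = 0.365: g = -0.0187, g' = -0.687 → β = 0.338
Converged at β = 0.338.
Compositions from xᵢ = zᵢ/(1+β(Kᵢ−1)), yᵢ = Kᵢxᵢ:
  A: x = 0.303, y = 0.691
  B: x = 0.093, y = 0.103
  C: x = 0.131, y = 0.055
  D: x = 0.474, y = 0.152

y_C = 0.055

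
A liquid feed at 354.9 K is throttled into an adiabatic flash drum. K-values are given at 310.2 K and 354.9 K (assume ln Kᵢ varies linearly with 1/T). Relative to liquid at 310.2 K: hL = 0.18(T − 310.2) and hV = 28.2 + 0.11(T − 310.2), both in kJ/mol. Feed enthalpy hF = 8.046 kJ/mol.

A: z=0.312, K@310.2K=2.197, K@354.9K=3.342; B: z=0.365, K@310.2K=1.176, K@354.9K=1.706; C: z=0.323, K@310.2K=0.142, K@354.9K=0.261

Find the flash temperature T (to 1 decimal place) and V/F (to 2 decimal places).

T = 312.3 K, V/F = 0.27

Adiabatic flash: solve Rachford–Rice at each trial T, then check hF = ψ·hV(T) + (1−ψ)·hL(T).
  T = 310.2 K: K = (2.197, 1.176, 0.142), RR gives ψ = 0.244, H_out = 6.886 kJ/mol
  T = 354.9 K: K = (3.342, 1.706, 0.261), RR gives ψ = 0.657, H_out = 24.515 kJ/mol
  T = 332.5 K: K = (2.747, 1.434, 0.196), RR gives ψ = 0.486, H_out = 16.948 kJ/mol
  T = 321.4 K: K = (2.467, 1.303, 0.168), RR gives ψ = 0.380, H_out = 12.445 kJ/mol
  T = 315.8 K: K = (2.331, 1.239, 0.155), RR gives ψ = 0.317, H_out = 9.831 kJ/mol
  T = 313.0 K: K = (2.263, 1.207, 0.148), RR gives ψ = 0.282, H_out = 8.406 kJ/mol
  T = 311.6 K: K = (2.230, 1.192, 0.145), RR gives ψ = 0.264, H_out = 7.659 kJ/mol
Linear interpolation between T = 311.6 (H_out = 7.659) and T = 313.0 (H_out = 8.406) on hF = 8.046 gives T ≈ 312.3 K, at which ψ = 0.27.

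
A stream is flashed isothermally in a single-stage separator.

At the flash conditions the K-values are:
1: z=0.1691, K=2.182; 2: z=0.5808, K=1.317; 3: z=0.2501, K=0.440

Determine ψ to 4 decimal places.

Let ψ = V/F and solve Σ zᵢ(Kᵢ−1)/(1+ψ(Kᵢ−1)) = 0.
g(0) = ΣzᵢKᵢ − 1 = 0.2439 and g(1) = 1 − Σzᵢ/Kᵢ = -0.0869, so a root lies in (0, 1).
Newton–Raphson from ψ = 0.5:
  ψ = 0.5000: g = 0.09003, g' = -0.2881 → ψ = 0.8125
  ψ = 0.8125: g = -0.00861, g' = -0.3624 → ψ = 0.7887
  ψ = 0.7887: g = -0.00012, g' = -0.3522 → ψ = 0.7884
Converged at ψ = 0.7884.

ψ = 0.7884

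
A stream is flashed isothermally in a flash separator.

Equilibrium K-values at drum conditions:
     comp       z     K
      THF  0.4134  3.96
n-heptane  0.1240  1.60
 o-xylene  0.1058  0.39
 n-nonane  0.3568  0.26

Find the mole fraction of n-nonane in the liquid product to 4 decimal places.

x_n-nonane = 0.5889

Material balance + equilibrium reduce to Σ zᵢ(Kᵢ−1)/(1+V/F(Kᵢ−1)) = 0.
Check two-phase: ΣzᵢKᵢ = 1.9695 > 1 and Σzᵢ/Kᵢ = 1.8255 > 1, so g(0) = 0.9695 > 0 and g(1) = -0.8255 < 0.
Newton–Raphson from V/F = 0.5:
  V/F = 0.5000: g = 0.03868, g' = -1.1891 → V/F = 0.5325
Converged at V/F = 0.5325.
Compositions from xᵢ = zᵢ/(1+V/F(Kᵢ−1)), yᵢ = Kᵢxᵢ:
  THF: x = 0.1605, y = 0.6354
  n-heptane: x = 0.0940, y = 0.1504
  o-xylene: x = 0.1567, y = 0.0611
  n-nonane: x = 0.5889, y = 0.1531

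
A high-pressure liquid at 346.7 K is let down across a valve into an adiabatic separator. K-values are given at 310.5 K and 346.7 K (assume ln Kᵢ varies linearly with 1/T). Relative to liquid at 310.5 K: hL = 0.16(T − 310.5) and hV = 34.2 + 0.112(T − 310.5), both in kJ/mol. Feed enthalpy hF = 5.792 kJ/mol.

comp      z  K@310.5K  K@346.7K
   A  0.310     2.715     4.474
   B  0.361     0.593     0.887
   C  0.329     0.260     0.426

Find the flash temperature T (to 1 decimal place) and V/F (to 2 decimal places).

Adiabatic flash: solve Rachford–Rice at each trial T, then check hF = ψ·hV(T) + (1−ψ)·hL(T).
  T = 310.5 K: K = (2.715, 0.593, 0.260), RR gives ψ = 0.141, H_out = 4.839 kJ/mol
  T = 346.7 K: K = (4.474, 0.887, 0.426), RR gives ψ = 0.627, H_out = 26.142 kJ/mol
  T = 328.6 K: K = (3.534, 0.733, 0.337), RR gives ψ = 0.382, H_out = 15.630 kJ/mol
  T = 319.6 K: K = (3.111, 0.662, 0.297), RR gives ψ = 0.267, H_out = 10.465 kJ/mol
  T = 315.1 K: K = (2.911, 0.627, 0.279), RR gives ψ = 0.207, H_out = 7.761 kJ/mol
  T = 312.8 K: K = (2.812, 0.610, 0.269), RR gives ψ = 0.175, H_out = 6.324 kJ/mol
Linear interpolation between T = 310.5 (H_out = 4.839) and T = 312.8 (H_out = 6.324) on hF = 5.792 gives T ≈ 312.0 K, at which ψ = 0.16.

T = 312.0 K, V/F = 0.16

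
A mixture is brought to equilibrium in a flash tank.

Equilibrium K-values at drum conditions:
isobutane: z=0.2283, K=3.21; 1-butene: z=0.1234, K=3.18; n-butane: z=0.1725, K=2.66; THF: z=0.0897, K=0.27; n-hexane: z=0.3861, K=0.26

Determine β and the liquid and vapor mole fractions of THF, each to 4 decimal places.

β = 0.4729, x_THF = 0.1370, y_THF = 0.0370

Material balance + equilibrium reduce to Σ zᵢ(Kᵢ−1)/(1+β(Kᵢ−1)) = 0.
Check two-phase: ΣzᵢKᵢ = 1.7087 > 1 and Σzᵢ/Kᵢ = 1.9920 > 1, so g(0) = 0.7087 > 0 and g(1) = -0.9920 < 0.
Newton iteration, β⁰ = 0.37:
  β = 0.3700: g = 0.12072, g' = -1.1902 → β = 0.4714
  β = 0.4714: g = 0.00178, g' = -1.1695 → β = 0.4729
Converged at β = 0.4729.
Compositions from xᵢ = zᵢ/(1+β(Kᵢ−1)), yᵢ = Kᵢxᵢ:
  isobutane: x = 0.1116, y = 0.3583
  1-butene: x = 0.0608, y = 0.1932
  n-butane: x = 0.0966, y = 0.2570
  THF: x = 0.1370, y = 0.0370
  n-hexane: x = 0.5940, y = 0.1544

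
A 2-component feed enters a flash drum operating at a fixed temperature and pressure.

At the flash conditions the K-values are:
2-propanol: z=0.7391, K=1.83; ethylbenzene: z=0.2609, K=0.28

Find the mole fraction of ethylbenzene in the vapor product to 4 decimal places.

Rachford–Rice: g(ψ) = Σ zᵢ(Kᵢ−1)/(1+ψ(Kᵢ−1)) = 0.
g(0) = ΣzᵢKᵢ − 1 = 0.4256 and g(1) = 1 − Σzᵢ/Kᵢ = -0.3357, so a root lies in (0, 1).
Binary case is linear: z₁(K₁−1)(1+ψ(K₂−1)) + z₂(K₂−1)(1+ψ(K₁−1)) = 0
⇒ ψ = [z₁(K₁−1)+z₂(K₂−1)] / [−(K₁−1)(K₂−1)] = 0.42561/0.59760 = 0.7122
Compositions from xᵢ = zᵢ/(1+ψ(Kᵢ−1)), yᵢ = Kᵢxᵢ:
  2-propanol: x = 0.4645, y = 0.8501
  ethylbenzene: x = 0.5355, y = 0.1499

y_ethylbenzene = 0.1499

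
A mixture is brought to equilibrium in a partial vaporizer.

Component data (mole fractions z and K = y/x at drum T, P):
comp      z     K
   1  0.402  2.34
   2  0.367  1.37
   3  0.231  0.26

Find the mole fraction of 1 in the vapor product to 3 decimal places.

y_1 = 0.473

Rachford–Rice: g(ψ) = Σ zᵢ(Kᵢ−1)/(1+ψ(Kᵢ−1)) = 0.
Feasibility: ΣzᵢKᵢ = 1.504, Σzᵢ/Kᵢ = 1.328 — both > 1, two phases present.
Iterate (Newton) starting at ψ = 0.5:
  ψ = 0.500: g = 0.1658, g' = -0.613 → ψ = 0.770
  ψ = 0.770: g = -0.0269, g' = -0.890 → ψ = 0.740
  ψ = 0.740: g = -0.0009, g' = -0.831 → ψ = 0.739
Converged at ψ = 0.739.
Compositions from xᵢ = zᵢ/(1+ψ(Kᵢ−1)), yᵢ = Kᵢxᵢ:
  1: x = 0.202, y = 0.473
  2: x = 0.288, y = 0.395
  3: x = 0.510, y = 0.133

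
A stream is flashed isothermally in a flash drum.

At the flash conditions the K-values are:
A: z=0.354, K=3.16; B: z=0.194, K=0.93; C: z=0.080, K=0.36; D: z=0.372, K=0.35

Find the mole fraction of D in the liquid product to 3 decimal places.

x_D = 0.503

Newton iteration, V/F⁰ = 0.62:
  V/F = 0.620: g = -0.1772, g' = -0.834 → V/F = 0.407
  V/F = 0.407: g = -0.0055, g' = -0.819 → V/F = 0.401
Converged at V/F = 0.401.
Compositions from xᵢ = zᵢ/(1+V/F(Kᵢ−1)), yᵢ = Kᵢxᵢ:
  A: x = 0.190, y = 0.600
  B: x = 0.200, y = 0.186
  C: x = 0.108, y = 0.039
  D: x = 0.503, y = 0.176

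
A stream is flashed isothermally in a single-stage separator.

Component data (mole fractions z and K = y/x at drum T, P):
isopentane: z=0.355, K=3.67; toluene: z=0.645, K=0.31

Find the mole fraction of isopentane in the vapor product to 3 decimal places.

y_isopentane = 0.754

Iterate (Newton) starting at ψ = 0.5:
  ψ = 0.500: g = -0.2735, g' = -1.180 → ψ = 0.268
  ψ = 0.268: g = 0.0062, g' = -1.322 → ψ = 0.273
Converged at ψ = 0.273.
Compositions from xᵢ = zᵢ/(1+ψ(Kᵢ−1)), yᵢ = Kᵢxᵢ:
  isopentane: x = 0.205, y = 0.754
  toluene: x = 0.795, y = 0.246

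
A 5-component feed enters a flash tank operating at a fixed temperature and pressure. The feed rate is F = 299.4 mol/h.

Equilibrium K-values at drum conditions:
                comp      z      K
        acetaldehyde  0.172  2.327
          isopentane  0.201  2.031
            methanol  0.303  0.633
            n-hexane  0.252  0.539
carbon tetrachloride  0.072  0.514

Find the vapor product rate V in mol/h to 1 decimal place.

Iterate (Newton) starting at ψ = 0.43:
  ψ = 0.430: g = -0.0323, g' = -0.393 → ψ = 0.348
  ψ = 0.348: g = 0.0007, g' = -0.412 → ψ = 0.350
Converged at ψ = 0.350.
Then V = ψ·F = 0.3497·299.4 = 104.7 mol/h and L = F − V = 194.7 mol/h.

V = 104.7 mol/h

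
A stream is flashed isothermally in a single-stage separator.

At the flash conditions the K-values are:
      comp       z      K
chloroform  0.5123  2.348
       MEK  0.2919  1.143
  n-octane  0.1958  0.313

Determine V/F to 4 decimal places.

Material balance + equilibrium reduce to Σ zᵢ(Kᵢ−1)/(1+V/F(Kᵢ−1)) = 0.
g(0) = ΣzᵢKᵢ − 1 = 0.5978 and g(1) = 1 − Σzᵢ/Kᵢ = -0.0991, so a root lies in (0, 1).
Newton–Raphson from V/F = 0.58:
  V/F = 0.5800: g = 0.20249, g' = -0.5537 → V/F = 0.9457
  V/F = 0.9457: g = -0.04367, g' = -0.9377 → V/F = 0.8992
  V/F = 0.8992: g = -0.00270, g' = -0.8273 → V/F = 0.8959
Converged at V/F = 0.8959.

V/F = 0.8959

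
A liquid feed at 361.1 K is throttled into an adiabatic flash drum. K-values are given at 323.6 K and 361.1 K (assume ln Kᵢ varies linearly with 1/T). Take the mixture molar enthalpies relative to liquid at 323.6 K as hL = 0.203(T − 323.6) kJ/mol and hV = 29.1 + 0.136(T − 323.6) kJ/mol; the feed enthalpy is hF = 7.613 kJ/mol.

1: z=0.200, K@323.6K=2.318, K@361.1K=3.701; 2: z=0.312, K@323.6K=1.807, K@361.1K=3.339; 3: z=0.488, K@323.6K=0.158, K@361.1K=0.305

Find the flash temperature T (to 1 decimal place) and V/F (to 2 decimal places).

T = 330.0 K, V/F = 0.22

Adiabatic flash: solve Rachford–Rice at each trial T, then check hF = ψ·hV(T) + (1−ψ)·hL(T).
  T = 323.6 K: K = (2.318, 1.807, 0.158), RR gives ψ = 0.120, H_out = 3.495 kJ/mol
  T = 361.1 K: K = (3.701, 3.339, 0.305), RR gives ψ = 0.539, H_out = 21.953 kJ/mol
  T = 342.4 K: K = (2.969, 2.500, 0.224), RR gives ψ = 0.368, H_out = 14.050 kJ/mol
  T = 333.0 K: K = (2.632, 2.135, 0.189), RR gives ψ = 0.261, H_out = 9.341 kJ/mol
  T = 328.3 K: K = (2.472, 1.967, 0.173), RR gives ψ = 0.196, H_out = 6.609 kJ/mol
  T = 330.6 K: K = (2.550, 2.048, 0.181), RR gives ψ = 0.229, H_out = 7.986 kJ/mol
Linear interpolation between T = 328.3 (H_out = 6.609) and T = 330.6 (H_out = 7.986) on hF = 7.613 gives T ≈ 330.0 K, at which ψ = 0.22.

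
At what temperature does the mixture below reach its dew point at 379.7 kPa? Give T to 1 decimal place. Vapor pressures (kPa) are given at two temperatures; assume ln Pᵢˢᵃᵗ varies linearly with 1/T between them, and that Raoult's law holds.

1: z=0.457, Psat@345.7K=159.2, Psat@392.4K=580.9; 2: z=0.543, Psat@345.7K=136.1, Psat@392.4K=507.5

T = 378.7 K

Dew-point temperature: Σzᵢ·P/Pᵢˢᵃᵗ(T) = 1. Interpolate ln Pᵢˢᵃᵗ = aᵢ + bᵢ/T.
  T = 345.7 K: ΣzᵢP/Pᵢˢᵃᵗ = 2.6049
  T = 392.4 K: ΣzᵢP/Pᵢˢᵃᵗ = 0.7050
  T = 369.0 K: ΣzᵢP/Pᵢˢᵃᵗ = 1.3020
  T = 380.7 K: ΣzᵢP/Pᵢˢᵃᵗ = 0.9491
  T = 374.9 K: ΣzᵢP/Pᵢˢᵃᵗ = 1.1074
  T = 377.8 K: ΣzᵢP/Pᵢˢᵃᵗ = 1.0246
Interpolating between 377.8 K and 380.7 K gives T ≈ 378.7 K.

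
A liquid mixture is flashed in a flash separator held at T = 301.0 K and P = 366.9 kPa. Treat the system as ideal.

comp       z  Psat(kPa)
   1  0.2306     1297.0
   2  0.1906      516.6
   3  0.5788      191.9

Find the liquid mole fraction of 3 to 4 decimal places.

x_3 = 0.7270

Raoult's law: Kᵢ = Pᵢˢᵃᵗ/P = Pᵢˢᵃᵗ/366.9.
  K_1 = 1297.0/366.9 = 3.535023, K_2 = 516.6/366.9 = 1.408013, K_3 = 191.9/366.9 = 0.523031
Material balance + equilibrium reduce to Σ zᵢ(Kᵢ−1)/(1+V/F(Kᵢ−1)) = 0.
Check two-phase: ΣzᵢKᵢ = 1.3863 > 1 and Σzᵢ/Kᵢ = 1.3072 > 1, so g(0) = 0.3863 > 0 and g(1) = -0.3072 < 0.
Newton–Raphson from V/F = 0.41:
  V/F = 0.4100: g = 0.01009, g' = -0.5831 → V/F = 0.4273
  V/F = 0.4273: g = 0.00010, g' = -0.5722 → V/F = 0.4275
Converged at V/F = 0.4275.
Compositions from xᵢ = zᵢ/(1+V/F(Kᵢ−1)), yᵢ = Kᵢxᵢ:
  1: x = 0.1107, y = 0.3912
  2: x = 0.1623, y = 0.2285
  3: x = 0.7270, y = 0.3803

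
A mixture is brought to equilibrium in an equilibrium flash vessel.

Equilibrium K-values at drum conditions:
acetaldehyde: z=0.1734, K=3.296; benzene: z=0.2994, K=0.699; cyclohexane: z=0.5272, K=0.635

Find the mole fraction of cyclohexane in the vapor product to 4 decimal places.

Rachford–Rice: g(V/F) = Σ zᵢ(Kᵢ−1)/(1+V/F(Kᵢ−1)) = 0.
g(0) = ΣzᵢKᵢ − 1 = 0.1156 and g(1) = 1 − Σzᵢ/Kᵢ = -0.3112, so a root lies in (0, 1).
Newton iteration, V/F⁰ = 0.5:
  V/F = 0.5000: g = -0.15612, g' = -0.3408 → V/F = 0.0419
  V/F = 0.0419: g = 0.07650, g' = -0.8610 → V/F = 0.1308
  V/F = 0.1308: g = 0.01032, g' = -0.6476 → V/F = 0.1467
  V/F = 0.1467: g = 0.00023, g' = -0.6196 → V/F = 0.1471
Converged at V/F = 0.1471.
Compositions from xᵢ = zᵢ/(1+V/F(Kᵢ−1)), yᵢ = Kᵢxᵢ:
  acetaldehyde: x = 0.1296, y = 0.4273
  benzene: x = 0.3133, y = 0.2190
  cyclohexane: x = 0.5571, y = 0.3538

y_cyclohexane = 0.3538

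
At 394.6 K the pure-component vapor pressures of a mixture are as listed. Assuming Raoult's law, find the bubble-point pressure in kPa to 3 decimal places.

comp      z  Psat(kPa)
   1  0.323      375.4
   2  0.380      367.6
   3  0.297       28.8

At the bubble point ψ → 0, so ΣzᵢKᵢ = 1 with Kᵢ = Pᵢˢᵃᵗ/P ⇒ P = ΣzᵢPᵢˢᵃᵗ.
P = 0.323·375.4 + 0.380·367.6 + 0.297·28.8 = 269.496 kPa

Pbub = 269.496 kPa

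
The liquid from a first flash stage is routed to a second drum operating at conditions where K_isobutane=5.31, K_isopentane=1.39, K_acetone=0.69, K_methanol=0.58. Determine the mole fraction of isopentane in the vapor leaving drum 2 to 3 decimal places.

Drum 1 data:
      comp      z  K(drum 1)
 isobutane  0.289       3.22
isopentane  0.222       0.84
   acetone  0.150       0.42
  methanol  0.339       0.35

y_isopentane (drum 2) = 0.262

Drum 1:
Let ψ₁ = V/F and solve Σ zᵢ(Kᵢ−1)/(1+ψ₁(Kᵢ−1)) = 0.
Check two-phase: ΣzᵢKᵢ = 1.299 > 1 and Σzᵢ/Kᵢ = 1.680 > 1, so g(0) = 0.299 > 0 and g(1) = -0.680 < 0.
Newton–Raphson from ψ₁ = 0.5:
  ψ₁ = 0.500: g = -0.1835, g' = -0.741 → ψ₁ = 0.252
  ψ₁ = 0.252: g = 0.0087, g' = -0.865 → ψ₁ = 0.262
Converged at ψ₁ = 0.262.
Drum-1 compositions:
  isobutane: x = 0.183, y = 0.588
  isopentane: x = 0.232, y = 0.195
  acetone: x = 0.177, y = 0.074
  methanol: x = 0.409, y = 0.143
Drum-2 feed = drum-1 liquid: z₂ = (0.1826, 0.2317, 0.1769, 0.4087).
Drum 2:
Rachford–Rice: g(ψ₂) = Σ zᵢ(Kᵢ−1)/(1+ψ₂(Kᵢ−1)) = 0.
Check two-phase: ΣzᵢKᵢ = 1.651 > 1 and Σzᵢ/Kᵢ = 1.162 > 1, so g(0) = 0.651 > 0 and g(1) = -0.162 < 0.
Iterate (Newton) starting at ψ₂ = 0.5:
  ψ₂ = 0.500: g = 0.0429, g' = -0.505 → ψ₂ = 0.585
  ψ₂ = 0.585: g = 0.0025, g' = -0.449 → ψ₂ = 0.591
Converged at ψ₂ = 0.591.
  isobutane: x = 0.052, y = 0.273
  isopentane: x = 0.188, y = 0.262
  acetone: x = 0.217, y = 0.149
  methanol: x = 0.544, y = 0.315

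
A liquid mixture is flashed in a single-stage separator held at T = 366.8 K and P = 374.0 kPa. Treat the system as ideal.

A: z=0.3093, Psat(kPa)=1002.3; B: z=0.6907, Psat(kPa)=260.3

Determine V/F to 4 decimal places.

Raoult's law: Kᵢ = Pᵢˢᵃᵗ/P = Pᵢˢᵃᵗ/374.0.
  K_A = 1002.3/374.0 = 2.679947, K_B = 260.3/374.0 = 0.695989
Rachford–Rice: g(V/F) = Σ zᵢ(Kᵢ−1)/(1+V/F(Kᵢ−1)) = 0.
g(0) = ΣzᵢKᵢ − 1 = 0.3096 and g(1) = 1 − Σzᵢ/Kᵢ = -0.1078, so a root lies in (0, 1).
Binary case is linear: z₁(K₁−1)(1+V/F(K₂−1)) + z₂(K₂−1)(1+V/F(K₁−1)) = 0
⇒ V/F = [z₁(K₁−1)+z₂(K₂−1)] / [−(K₁−1)(K₂−1)] = 0.30963/0.51072 = 0.6063

V/F = 0.6063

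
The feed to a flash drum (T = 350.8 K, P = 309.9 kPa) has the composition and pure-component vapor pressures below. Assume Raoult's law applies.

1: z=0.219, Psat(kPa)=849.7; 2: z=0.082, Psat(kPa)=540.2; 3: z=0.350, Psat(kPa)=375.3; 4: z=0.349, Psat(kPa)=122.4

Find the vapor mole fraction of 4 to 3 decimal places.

Raoult's law: Kᵢ = Pᵢˢᵃᵗ/P = Pᵢˢᵃᵗ/309.9.
  K_1 = 849.7/309.9 = 2.74185, K_2 = 540.2/309.9 = 1.74314, K_3 = 375.3/309.9 = 1.21104, K_4 = 122.4/309.9 = 0.39497
Rachford–Rice: g(ψ) = Σ zᵢ(Kᵢ−1)/(1+ψ(Kᵢ−1)) = 0.
Check two-phase: ΣzᵢKᵢ = 1.305 > 1 and Σzᵢ/Kᵢ = 1.300 > 1, so g(0) = 0.305 > 0 and g(1) = -0.300 < 0.
Iterate (Newton) starting at ψ = 0.4:
  ψ = 0.400: g = 0.0613, g' = -0.493 → ψ = 0.524
  ψ = 0.524: g = 0.0005, g' = -0.492 → ψ = 0.525
Converged at ψ = 0.525.
Compositions from xᵢ = zᵢ/(1+ψ(Kᵢ−1)), yᵢ = Kᵢxᵢ:
  1: x = 0.114, y = 0.314
  2: x = 0.059, y = 0.103
  3: x = 0.315, y = 0.382
  4: x = 0.512, y = 0.202

y_4 = 0.202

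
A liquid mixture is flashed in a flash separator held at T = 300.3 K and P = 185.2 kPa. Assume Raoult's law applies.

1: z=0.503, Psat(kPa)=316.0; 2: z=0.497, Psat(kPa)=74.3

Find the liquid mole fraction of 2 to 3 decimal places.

x_2 = 0.541

Raoult's law: Kᵢ = Pᵢˢᵃᵗ/P = Pᵢˢᵃᵗ/185.2.
  K_1 = 316.0/185.2 = 1.70626, K_2 = 74.3/185.2 = 0.40119
Material balance + equilibrium reduce to Σ zᵢ(Kᵢ−1)/(1+β(Kᵢ−1)) = 0.
Feasibility: ΣzᵢKᵢ = 1.058, Σzᵢ/Kᵢ = 1.534 — both > 1, two phases present.
Iterate (Newton) starting at β = 0.52:
  β = 0.520: g = -0.1724, g' = -0.510 → β = 0.182
  β = 0.182: g = -0.0193, g' = -0.421 → β = 0.136
Converged at β = 0.136.
Compositions from xᵢ = zᵢ/(1+β(Kᵢ−1)), yᵢ = Kᵢxᵢ:
  1: x = 0.459, y = 0.783
  2: x = 0.541, y = 0.217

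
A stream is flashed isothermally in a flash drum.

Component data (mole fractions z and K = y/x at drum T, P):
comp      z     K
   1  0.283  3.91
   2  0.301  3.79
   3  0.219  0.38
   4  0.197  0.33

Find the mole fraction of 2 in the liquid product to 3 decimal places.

Material balance + equilibrium reduce to Σ zᵢ(Kᵢ−1)/(1+ψ(Kᵢ−1)) = 0.
Feasibility: ΣzᵢKᵢ = 2.396, Σzᵢ/Kᵢ = 1.325 — both > 1, two phases present.
Newton–Raphson from ψ = 0.35:
  ψ = 0.350: g = 0.4870, g' = -1.476 → ψ = 0.680
  ψ = 0.680: g = 0.0892, g' = -1.099 → ψ = 0.761
  ψ = 0.761: g = -0.0014, g' = -1.142 → ψ = 0.760
Converged at ψ = 0.760.
Compositions from xᵢ = zᵢ/(1+ψ(Kᵢ−1)), yᵢ = Kᵢxᵢ:
  1: x = 0.088, y = 0.345
  2: x = 0.096, y = 0.366
  3: x = 0.414, y = 0.157
  4: x = 0.401, y = 0.132

x_2 = 0.096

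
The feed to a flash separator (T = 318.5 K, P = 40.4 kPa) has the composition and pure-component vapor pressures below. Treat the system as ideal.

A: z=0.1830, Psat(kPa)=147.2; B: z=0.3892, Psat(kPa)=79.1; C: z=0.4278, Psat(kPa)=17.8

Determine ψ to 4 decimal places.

Raoult's law: Kᵢ = Pᵢˢᵃᵗ/P = Pᵢˢᵃᵗ/40.4.
  K_A = 147.2/40.4 = 3.643564, K_B = 79.1/40.4 = 1.957921, K_C = 17.8/40.4 = 0.440594
Let ψ = V/F and solve Σ zᵢ(Kᵢ−1)/(1+ψ(Kᵢ−1)) = 0.
Feasibility: ΣzᵢKᵢ = 1.6173, Σzᵢ/Kᵢ = 1.2200 — both > 1, two phases present.
Newton–Raphson from ψ = 0.5:
  ψ = 0.5000: g = 0.12820, g' = -0.6585 → ψ = 0.6947
  ψ = 0.6947: g = 0.00299, g' = -0.6459 → ψ = 0.6993
Converged at ψ = 0.6993.

ψ = 0.6993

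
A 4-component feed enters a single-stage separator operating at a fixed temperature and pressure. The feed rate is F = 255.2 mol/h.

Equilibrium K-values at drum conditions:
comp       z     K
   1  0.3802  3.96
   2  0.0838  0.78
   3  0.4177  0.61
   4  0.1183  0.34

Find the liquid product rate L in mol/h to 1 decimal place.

L = 86.1 mol/h

Rachford–Rice: g(ψ) = Σ zᵢ(Kᵢ−1)/(1+ψ(Kᵢ−1)) = 0.
Check two-phase: ΣzᵢKᵢ = 1.8660 > 1 and Σzᵢ/Kᵢ = 1.2361 > 1, so g(0) = 0.8660 > 0 and g(1) = -0.2361 < 0.
Iterate (Newton) starting at ψ = 0.61:
  ψ = 0.6100: g = 0.03538, g' = -0.6824 → ψ = 0.6618
  ψ = 0.6618: g = 0.00052, g' = -0.6639 → ψ = 0.6626
Converged at ψ = 0.6626.
Then V = ψ·F = 0.6626·255.2 = 169.1 mol/h and L = F − V = 86.1 mol/h.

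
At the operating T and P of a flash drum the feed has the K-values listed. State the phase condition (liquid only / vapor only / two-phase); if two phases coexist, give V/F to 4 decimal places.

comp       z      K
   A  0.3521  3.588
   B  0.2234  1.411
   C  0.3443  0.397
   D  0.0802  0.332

ΣzᵢKᵢ = 1.7419; Σzᵢ/Kᵢ = 1.3653.
Both exceed 1, so a two-phase solution exists.
Material balance + equilibrium reduce to Σ zᵢ(Kᵢ−1)/(1+ψ(Kᵢ−1)) = 0.
Newton iteration, ψ⁰ = 0.5:
  ψ = 0.5000: g = 0.09572, g' = -0.8114 → ψ = 0.6180
  ψ = 0.6180: g = 0.00162, g' = -0.7949 → ψ = 0.6200
Converged at ψ = 0.6200.

two-phase, V/F = 0.6200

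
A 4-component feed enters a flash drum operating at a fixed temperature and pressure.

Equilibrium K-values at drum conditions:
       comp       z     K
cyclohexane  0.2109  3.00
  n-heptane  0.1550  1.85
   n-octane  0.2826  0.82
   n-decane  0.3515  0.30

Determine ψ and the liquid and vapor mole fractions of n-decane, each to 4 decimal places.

Material balance + equilibrium reduce to Σ zᵢ(Kᵢ−1)/(1+ψ(Kᵢ−1)) = 0.
g(0) = ΣzᵢKᵢ − 1 = 0.2566 and g(1) = 1 − Σzᵢ/Kᵢ = -0.6704, so a root lies in (0, 1).
Iterate (Newton) starting at ψ = 0.5:
  ψ = 0.5000: g = -0.13108, g' = -0.6848 → ψ = 0.3086
  ψ = 0.3086: g = -0.00250, g' = -0.6833 → ψ = 0.3049
Converged at ψ = 0.3049.
Compositions from xᵢ = zᵢ/(1+ψ(Kᵢ−1)), yᵢ = Kᵢxᵢ:
  cyclohexane: x = 0.1310, y = 0.3930
  n-heptane: x = 0.1231, y = 0.2277
  n-octane: x = 0.2990, y = 0.2452
  n-decane: x = 0.4469, y = 0.1341

ψ = 0.3049, x_n-decane = 0.4469, y_n-decane = 0.1341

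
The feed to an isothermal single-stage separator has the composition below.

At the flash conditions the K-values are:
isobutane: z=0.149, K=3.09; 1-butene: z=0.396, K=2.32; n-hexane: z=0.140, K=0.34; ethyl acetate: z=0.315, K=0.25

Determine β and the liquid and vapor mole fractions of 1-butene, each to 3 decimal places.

β = 0.450, x_1-butene = 0.248, y_1-butene = 0.576

Let β = V/F and solve Σ zᵢ(Kᵢ−1)/(1+β(Kᵢ−1)) = 0.
Check two-phase: ΣzᵢKᵢ = 1.505 > 1 and Σzᵢ/Kᵢ = 1.891 > 1, so g(0) = 0.505 > 0 and g(1) = -0.891 < 0.
Newton iteration, β⁰ = 0.37:
  β = 0.370: g = 0.0776, g' = -0.965 → β = 0.450
Converged at β = 0.450.
Compositions from xᵢ = zᵢ/(1+β(Kᵢ−1)), yᵢ = Kᵢxᵢ:
  isobutane: x = 0.077, y = 0.237
  1-butene: x = 0.248, y = 0.576
  n-hexane: x = 0.199, y = 0.068
  ethyl acetate: x = 0.476, y = 0.119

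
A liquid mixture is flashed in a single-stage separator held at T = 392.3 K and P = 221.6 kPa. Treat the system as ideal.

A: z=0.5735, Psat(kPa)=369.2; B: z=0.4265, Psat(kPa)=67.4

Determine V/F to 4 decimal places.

Raoult's law: Kᵢ = Pᵢˢᵃᵗ/P = Pᵢˢᵃᵗ/221.6.
  K_A = 369.2/221.6 = 1.666065, K_B = 67.4/221.6 = 0.304152
Rachford–Rice: g(V/F) = Σ zᵢ(Kᵢ−1)/(1+V/F(Kᵢ−1)) = 0.
Feasibility: ΣzᵢKᵢ = 1.0852, Σzᵢ/Kᵢ = 1.7465 — both > 1, two phases present.
Newton–Raphson from V/F = 0.5:
  V/F = 0.5000: g = -0.16857, g' = -0.6289 → V/F = 0.2319
  V/F = 0.2319: g = -0.02302, g' = -0.4845 → V/F = 0.1844
  V/F = 0.1844: g = -0.00027, g' = -0.4736 → V/F = 0.1838
Converged at V/F = 0.1838.

V/F = 0.1838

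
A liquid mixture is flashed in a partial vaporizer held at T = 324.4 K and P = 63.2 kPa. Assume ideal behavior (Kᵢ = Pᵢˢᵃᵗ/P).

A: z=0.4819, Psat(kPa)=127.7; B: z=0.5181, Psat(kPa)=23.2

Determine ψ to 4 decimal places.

Raoult's law: Kᵢ = Pᵢˢᵃᵗ/P = Pᵢˢᵃᵗ/63.2.
  K_A = 127.7/63.2 = 2.020570, K_B = 23.2/63.2 = 0.367089
Material balance + equilibrium reduce to Σ zᵢ(Kᵢ−1)/(1+ψ(Kᵢ−1)) = 0.
g(0) = ΣzᵢKᵢ − 1 = 0.1639 and g(1) = 1 − Σzᵢ/Kᵢ = -0.6499, so a root lies in (0, 1).
Iterate (Newton) starting at ψ = 0.52:
  ψ = 0.5200: g = -0.16747, g' = -0.6753 → ψ = 0.2720
  ψ = 0.2720: g = -0.01116, g' = -0.6103 → ψ = 0.2537
Converged at ψ = 0.2537.

ψ = 0.2537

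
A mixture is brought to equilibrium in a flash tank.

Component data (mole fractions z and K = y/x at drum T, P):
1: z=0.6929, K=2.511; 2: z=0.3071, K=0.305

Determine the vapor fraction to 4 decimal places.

ψ = 0.7937

Let ψ = V/F and solve Σ zᵢ(Kᵢ−1)/(1+ψ(Kᵢ−1)) = 0.
Feasibility: ΣzᵢKᵢ = 1.8335, Σzᵢ/Kᵢ = 1.2828 — both > 1, two phases present.
Binary case is linear: z₁(K₁−1)(1+ψ(K₂−1)) + z₂(K₂−1)(1+ψ(K₁−1)) = 0
⇒ ψ = [z₁(K₁−1)+z₂(K₂−1)] / [−(K₁−1)(K₂−1)] = 0.83354/1.05015 = 0.7937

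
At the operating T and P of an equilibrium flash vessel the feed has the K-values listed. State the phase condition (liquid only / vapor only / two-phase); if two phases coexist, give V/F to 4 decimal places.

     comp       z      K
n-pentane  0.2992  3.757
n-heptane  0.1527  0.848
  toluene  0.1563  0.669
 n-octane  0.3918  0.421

two-phase, V/F = 0.4168

ΣzᵢKᵢ = 1.5231; Σzᵢ/Kᵢ = 1.4240.
Both exceed 1, so a two-phase solution exists.
Iterate (Newton) starting at ψ = 0.43:
  ψ = 0.4300: g = -0.00977, g' = -0.7363 → ψ = 0.4167
  ψ = 0.4167: g = 0.00007, g' = -0.7477 → ψ = 0.4168
Converged at ψ = 0.4168.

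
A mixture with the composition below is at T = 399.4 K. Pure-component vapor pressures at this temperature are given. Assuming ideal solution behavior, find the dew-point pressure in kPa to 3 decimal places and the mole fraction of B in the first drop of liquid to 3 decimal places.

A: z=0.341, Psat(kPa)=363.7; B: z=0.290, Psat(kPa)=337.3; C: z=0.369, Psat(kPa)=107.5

At the dew point ψ → 1, so Σzᵢ/Kᵢ = 1 with Kᵢ = Pᵢˢᵃᵗ/P ⇒ 1/P = Σzᵢ/Pᵢˢᵃᵗ.
1/P = 0.341/363.7 + 0.290/337.3 + 0.369/107.5 = 0.005230 ⇒ P = 191.208 kPa
xᵢ = zᵢP/Pᵢˢᵃᵗ ⇒ x_B = 0.290·191.208/337.3 = 0.164

Pdew = 191.208 kPa, x_B = 0.164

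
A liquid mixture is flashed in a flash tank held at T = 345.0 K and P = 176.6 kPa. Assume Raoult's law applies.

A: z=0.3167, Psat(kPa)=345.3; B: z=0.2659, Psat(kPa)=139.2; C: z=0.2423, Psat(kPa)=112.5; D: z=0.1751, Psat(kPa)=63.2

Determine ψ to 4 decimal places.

Raoult's law: Kᵢ = Pᵢˢᵃᵗ/P = Pᵢˢᵃᵗ/176.6.
  K_A = 345.3/176.6 = 1.955266, K_B = 139.2/176.6 = 0.788222, K_C = 112.5/176.6 = 0.637033, K_D = 63.2/176.6 = 0.357871
Let ψ = V/F and solve Σ zᵢ(Kᵢ−1)/(1+ψ(Kᵢ−1)) = 0.
Check two-phase: ΣzᵢKᵢ = 1.0458 > 1 and Σzᵢ/Kᵢ = 1.3690 > 1, so g(0) = 0.0458 > 0 and g(1) = -0.3690 < 0.
Newton–Raphson from ψ = 0.57:
  ψ = 0.5700: g = -0.15640, g' = -0.3669 → ψ = 0.1438
  ψ = 0.1438: g = -0.00874, g' = -0.3593 → ψ = 0.1194
  ψ = 0.1194: g = 0.00007, g' = -0.3650 → ψ = 0.1196
Converged at ψ = 0.1196.

ψ = 0.1196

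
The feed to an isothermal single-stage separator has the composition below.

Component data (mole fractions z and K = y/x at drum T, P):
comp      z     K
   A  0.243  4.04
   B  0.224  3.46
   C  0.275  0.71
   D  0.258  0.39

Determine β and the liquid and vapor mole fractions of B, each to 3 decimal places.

Iterate (Newton) starting at β = 0.5:
  β = 0.500: g = 0.2205, g' = -0.857 → β = 0.757
  β = 0.757: g = 0.0214, g' = -0.741 → β = 0.786
Converged at β = 0.786.
Compositions from xᵢ = zᵢ/(1+β(Kᵢ−1)), yᵢ = Kᵢxᵢ:
  A: x = 0.072, y = 0.290
  B: x = 0.076, y = 0.264
  C: x = 0.356, y = 0.253
  D: x = 0.496, y = 0.193

β = 0.786, x_B = 0.076, y_B = 0.264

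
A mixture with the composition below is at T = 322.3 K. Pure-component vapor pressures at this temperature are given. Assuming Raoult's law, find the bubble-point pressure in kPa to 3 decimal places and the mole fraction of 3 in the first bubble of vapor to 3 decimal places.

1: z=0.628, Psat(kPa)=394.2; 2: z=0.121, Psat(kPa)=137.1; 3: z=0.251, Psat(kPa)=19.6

At the bubble point ψ → 0, so ΣzᵢKᵢ = 1 with Kᵢ = Pᵢˢᵃᵗ/P ⇒ P = ΣzᵢPᵢˢᵃᵗ.
P = 0.628·394.2 + 0.121·137.1 + 0.251·19.6 = 269.066 kPa
yᵢ = zᵢPᵢˢᵃᵗ/P ⇒ y_3 = 0.251·19.6/269.066 = 0.018

Pbub = 269.066 kPa, y_3 = 0.018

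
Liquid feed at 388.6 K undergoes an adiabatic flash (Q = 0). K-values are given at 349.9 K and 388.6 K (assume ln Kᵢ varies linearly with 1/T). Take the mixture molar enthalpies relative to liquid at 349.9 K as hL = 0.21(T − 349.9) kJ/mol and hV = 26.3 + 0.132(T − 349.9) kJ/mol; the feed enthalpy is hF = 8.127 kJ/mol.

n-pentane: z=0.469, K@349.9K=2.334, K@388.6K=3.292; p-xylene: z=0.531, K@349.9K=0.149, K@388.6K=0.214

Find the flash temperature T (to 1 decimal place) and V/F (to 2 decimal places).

T = 360.8 K, V/F = 0.23

Adiabatic flash: solve Rachford–Rice at each trial T, then check hF = ψ·hV(T) + (1−ψ)·hL(T).
  T = 349.9 K: K = (2.334, 0.149), RR gives ψ = 0.153, H_out = 4.026 kJ/mol
  T = 388.6 K: K = (3.292, 0.214), RR gives ψ = 0.365, H_out = 16.625 kJ/mol
  T = 369.2 K: K = (2.796, 0.180), RR gives ψ = 0.276, H_out = 10.906 kJ/mol
  T = 359.5 K: K = (2.559, 0.164), RR gives ψ = 0.221, H_out = 7.653 kJ/mol
  T = 364.4 K: K = (2.678, 0.172), RR gives ψ = 0.250, H_out = 9.339 kJ/mol
  T = 361.9 K: K = (2.617, 0.168), RR gives ψ = 0.235, H_out = 8.491 kJ/mol
  T = 360.7 K: K = (2.588, 0.166), RR gives ψ = 0.228, H_out = 8.075 kJ/mol
Linear interpolation between T = 360.7 (H_out = 8.075) and T = 361.9 (H_out = 8.491) on hF = 8.127 gives T ≈ 360.8 K, at which ψ = 0.23.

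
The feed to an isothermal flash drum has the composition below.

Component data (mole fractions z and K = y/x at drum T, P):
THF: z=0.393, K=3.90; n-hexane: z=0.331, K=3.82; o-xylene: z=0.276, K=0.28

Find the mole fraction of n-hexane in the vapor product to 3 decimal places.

y_n-hexane = 0.355

Material balance + equilibrium reduce to Σ zᵢ(Kᵢ−1)/(1+V/F(Kᵢ−1)) = 0.
Check two-phase: ΣzᵢKᵢ = 2.874 > 1 and Σzᵢ/Kᵢ = 1.173 > 1, so g(0) = 1.874 > 0 and g(1) = -0.173 < 0.
Newton–Raphson from V/F = 0.5:
  V/F = 0.500: g = 0.5420, g' = -1.353 → V/F = 0.901
  V/F = 0.901: g = 0.0141, g' = -1.621 → V/F = 0.909
Converged at V/F = 0.909.
Compositions from xᵢ = zᵢ/(1+V/F(Kᵢ−1)), yᵢ = Kᵢxᵢ:
  THF: x = 0.108, y = 0.421
  n-hexane: x = 0.093, y = 0.355
  o-xylene: x = 0.799, y = 0.224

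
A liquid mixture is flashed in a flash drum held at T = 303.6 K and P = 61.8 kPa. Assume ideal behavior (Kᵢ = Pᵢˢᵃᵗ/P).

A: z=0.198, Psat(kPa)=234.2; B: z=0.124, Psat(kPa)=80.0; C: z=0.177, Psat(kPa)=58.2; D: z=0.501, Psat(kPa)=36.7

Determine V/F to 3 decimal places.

V/F = 0.492

Raoult's law: Kᵢ = Pᵢˢᵃᵗ/P = Pᵢˢᵃᵗ/61.8.
  K_A = 234.2/61.8 = 3.78964, K_B = 80.0/61.8 = 1.29450, K_C = 58.2/61.8 = 0.94175, K_D = 36.7/61.8 = 0.59385
Material balance + equilibrium reduce to Σ zᵢ(Kᵢ−1)/(1+V/F(Kᵢ−1)) = 0.
Feasibility: ΣzᵢKᵢ = 1.375, Σzᵢ/Kᵢ = 1.180 — both > 1, two phases present.
Newton iteration, V/F⁰ = 0.33:
  V/F = 0.330: g = 0.0754, g' = -0.537 → V/F = 0.470
  V/F = 0.470: g = 0.0089, g' = -0.423 → V/F = 0.491
  V/F = 0.491: g = 0.0001, g' = -0.412 → V/F = 0.492
Converged at V/F = 0.492.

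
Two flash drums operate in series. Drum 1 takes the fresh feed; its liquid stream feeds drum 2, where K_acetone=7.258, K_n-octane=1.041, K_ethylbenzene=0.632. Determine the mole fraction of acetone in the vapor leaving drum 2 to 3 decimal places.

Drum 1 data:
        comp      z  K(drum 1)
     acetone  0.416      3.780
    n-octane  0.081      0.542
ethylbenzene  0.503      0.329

Drum 1:
Material balance + equilibrium reduce to Σ zᵢ(Kᵢ−1)/(1+ψ₁(Kᵢ−1)) = 0.
Feasibility: ΣzᵢKᵢ = 1.782, Σzᵢ/Kᵢ = 1.788 — both > 1, two phases present.
Iterate (Newton) starting at ψ₁ = 0.5:
  ψ₁ = 0.500: g = -0.0722, g' = -1.104 → ψ₁ = 0.435
Converged at ψ₁ = 0.435.
Drum-1 compositions:
  acetone: x = 0.188, y = 0.711
  n-octane: x = 0.101, y = 0.055
  ethylbenzene: x = 0.711, y = 0.234
Drum-2 feed = drum-1 liquid: z₂ = (0.1882, 0.1012, 0.7106).
Drum 2:
Let ψ₂ = V/F and solve Σ zᵢ(Kᵢ−1)/(1+ψ₂(Kᵢ−1)) = 0.
Check two-phase: ΣzᵢKᵢ = 1.920 > 1 and Σzᵢ/Kᵢ = 1.248 > 1, so g(0) = 0.920 > 0 and g(1) = -0.248 < 0.
Newton–Raphson from ψ₂ = 0.46:
  ψ₂ = 0.460: g = -0.0071, g' = -0.630 → ψ₂ = 0.449
Converged at ψ₂ = 0.449.
  acetone: x = 0.049, y = 0.359
  n-octane: x = 0.099, y = 0.103
  ethylbenzene: x = 0.851, y = 0.538

y_acetone (drum 2) = 0.359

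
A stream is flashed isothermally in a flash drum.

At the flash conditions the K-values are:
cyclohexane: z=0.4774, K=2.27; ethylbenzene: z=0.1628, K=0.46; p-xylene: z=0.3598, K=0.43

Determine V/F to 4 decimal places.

Rachford–Rice: g(V/F) = Σ zᵢ(Kᵢ−1)/(1+V/F(Kᵢ−1)) = 0.
Check two-phase: ΣzᵢKᵢ = 1.3133 > 1 and Σzᵢ/Kᵢ = 1.4010 > 1, so g(0) = 0.3133 > 0 and g(1) = -0.4010 < 0.
Newton–Raphson from V/F = 0.5:
  V/F = 0.5000: g = -0.03644, g' = -0.6058 → V/F = 0.4399
  V/F = 0.4399: g = -0.00001, g' = -0.6068 → V/F = 0.4398
Converged at V/F = 0.4398.

V/F = 0.4398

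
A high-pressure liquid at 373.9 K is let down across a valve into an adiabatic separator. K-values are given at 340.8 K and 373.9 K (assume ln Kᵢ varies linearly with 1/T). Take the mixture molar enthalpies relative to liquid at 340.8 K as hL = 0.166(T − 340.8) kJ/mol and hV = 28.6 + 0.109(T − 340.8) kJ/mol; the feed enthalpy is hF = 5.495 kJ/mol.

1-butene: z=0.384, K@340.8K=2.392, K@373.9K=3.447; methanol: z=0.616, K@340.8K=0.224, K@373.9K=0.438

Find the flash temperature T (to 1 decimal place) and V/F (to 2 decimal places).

T = 349.0 K, V/F = 0.15

Adiabatic flash: solve Rachford–Rice at each trial T, then check hF = ψ·hV(T) + (1−ψ)·hL(T).
  T = 340.8 K: K = (2.392, 0.224), RR gives ψ = 0.052, H_out = 1.496 kJ/mol
  T = 373.9 K: K = (3.447, 0.438), RR gives ψ = 0.432, H_out = 17.022 kJ/mol
  T = 357.4 K: K = (2.897, 0.318), RR gives ψ = 0.239, H_out = 9.359 kJ/mol
  T = 349.1 K: K = (2.639, 0.268), RR gives ψ = 0.149, H_out = 5.563 kJ/mol
  T = 345.0 K: K = (2.515, 0.246), RR gives ψ = 0.103, H_out = 3.604 kJ/mol
  T = 347.1 K: K = (2.578, 0.257), RR gives ψ = 0.126, H_out = 4.618 kJ/mol
Linear interpolation between T = 347.1 (H_out = 4.618) and T = 349.1 (H_out = 5.563) on hF = 5.495 gives T ≈ 349.0 K, at which ψ = 0.15.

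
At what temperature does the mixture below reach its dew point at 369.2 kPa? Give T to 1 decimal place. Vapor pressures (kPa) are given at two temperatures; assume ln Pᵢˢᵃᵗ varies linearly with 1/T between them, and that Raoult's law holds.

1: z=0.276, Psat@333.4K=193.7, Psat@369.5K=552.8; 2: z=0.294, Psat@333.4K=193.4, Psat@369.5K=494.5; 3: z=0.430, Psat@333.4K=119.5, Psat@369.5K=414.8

Dew-point temperature: Σzᵢ·P/Pᵢˢᵃᵗ(T) = 1. Interpolate ln Pᵢˢᵃᵗ = aᵢ + bᵢ/T.
  T = 333.4 K: ΣzᵢP/Pᵢˢᵃᵗ = 2.4158
  T = 369.5 K: ΣzᵢP/Pᵢˢᵃᵗ = 0.7866
  T = 351.4 K: ΣzᵢP/Pᵢˢᵃᵗ = 1.3385
  T = 360.4 K: ΣzᵢP/Pᵢˢᵃᵗ = 1.0202
  T = 364.9 K: ΣzᵢP/Pᵢˢᵃᵗ = 0.8955
  T = 362.6 K: ΣzᵢP/Pᵢˢᵃᵗ = 0.9568
Interpolating between 360.4 K and 362.6 K gives T ≈ 361.1 K.

T = 361.1 K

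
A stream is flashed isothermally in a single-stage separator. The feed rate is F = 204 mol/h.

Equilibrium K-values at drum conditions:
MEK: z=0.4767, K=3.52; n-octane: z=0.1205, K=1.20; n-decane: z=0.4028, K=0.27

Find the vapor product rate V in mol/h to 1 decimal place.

Newton iteration, ψ⁰ = 0.5:
  ψ = 0.5000: g = 0.09039, g' = -1.1290 → ψ = 0.5801
  ψ = 0.5801: g = -0.00043, g' = -1.1491 → ψ = 0.5797
Converged at ψ = 0.5797.
Then V = ψ·F = 0.5797·204 = 118.3 mol/h and L = F − V = 85.7 mol/h.

V = 118.3 mol/h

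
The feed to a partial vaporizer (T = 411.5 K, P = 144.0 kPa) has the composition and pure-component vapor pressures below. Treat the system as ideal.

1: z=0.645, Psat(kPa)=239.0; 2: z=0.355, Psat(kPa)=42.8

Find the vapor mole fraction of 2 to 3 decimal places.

y_2 = 0.144

Raoult's law: Kᵢ = Pᵢˢᵃᵗ/P = Pᵢˢᵃᵗ/144.0.
  K_1 = 239.0/144.0 = 1.65972, K_2 = 42.8/144.0 = 0.29722
Binary case is linear: z₁(K₁−1)(1+V/F(K₂−1)) + z₂(K₂−1)(1+V/F(K₁−1)) = 0
⇒ V/F = [z₁(K₁−1)+z₂(K₂−1)] / [−(K₁−1)(K₂−1)] = 0.1760/0.4636 = 0.380
Compositions from xᵢ = zᵢ/(1+V/F(Kᵢ−1)), yᵢ = Kᵢxᵢ:
  1: x = 0.516, y = 0.856
  2: x = 0.484, y = 0.144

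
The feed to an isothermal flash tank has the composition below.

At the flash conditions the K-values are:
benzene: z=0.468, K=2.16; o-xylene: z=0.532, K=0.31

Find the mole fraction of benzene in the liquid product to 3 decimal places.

x_benzene = 0.373

Rachford–Rice: g(V/F) = Σ zᵢ(Kᵢ−1)/(1+V/F(Kᵢ−1)) = 0.
Feasibility: ΣzᵢKᵢ = 1.176, Σzᵢ/Kᵢ = 1.933 — both > 1, two phases present.
Newton–Raphson from V/F = 0.59:
  V/F = 0.590: g = -0.2968, g' = -0.942 → V/F = 0.275
  V/F = 0.275: g = -0.0415, g' = -0.748 → V/F = 0.220
Converged at V/F = 0.220.
Compositions from xᵢ = zᵢ/(1+V/F(Kᵢ−1)), yᵢ = Kᵢxᵢ:
  benzene: x = 0.373, y = 0.806
  o-xylene: x = 0.627, y = 0.194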